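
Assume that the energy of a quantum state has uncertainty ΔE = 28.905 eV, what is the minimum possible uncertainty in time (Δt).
11.386 as

Using the energy-time uncertainty principle:
ΔEΔt ≥ ℏ/2

The minimum uncertainty in time is:
Δt_min = ℏ/(2ΔE)
Δt_min = (1.055e-34 J·s) / (2 × 4.631e-18 J)
Δt_min = 1.139e-17 s = 11.386 as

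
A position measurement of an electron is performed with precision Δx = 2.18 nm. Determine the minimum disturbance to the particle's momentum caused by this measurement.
2.419 × 10^-26 kg·m/s

The uncertainty principle implies that measuring position disturbs momentum:
ΔxΔp ≥ ℏ/2

When we measure position with precision Δx, we necessarily introduce a momentum uncertainty:
Δp ≥ ℏ/(2Δx)
Δp_min = (1.055e-34 J·s) / (2 × 2.180e-09 m)
Δp_min = 2.419e-26 kg·m/s

The more precisely we measure position, the greater the momentum disturbance.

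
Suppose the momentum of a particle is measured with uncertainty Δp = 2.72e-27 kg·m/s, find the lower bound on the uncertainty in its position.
19.386 nm

Using the Heisenberg uncertainty principle:
ΔxΔp ≥ ℏ/2

The minimum uncertainty in position is:
Δx_min = ℏ/(2Δp)
Δx_min = (1.055e-34 J·s) / (2 × 2.720e-27 kg·m/s)
Δx_min = 1.939e-08 m = 19.386 nm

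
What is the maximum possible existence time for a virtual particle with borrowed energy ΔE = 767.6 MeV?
4.287 × 10^-25 s

Using the energy-time uncertainty principle:
ΔEΔt ≥ ℏ/2

For a virtual particle borrowing energy ΔE, the maximum lifetime is:
Δt_max = ℏ/(2ΔE)

Converting energy:
ΔE = 767.6 MeV = 1.230e-10 J

Δt_max = (1.055e-34 J·s) / (2 × 1.230e-10 J)
Δt_max = 4.287e-25 s = 4.287 × 10^-25 s

Virtual particles with higher borrowed energy exist for shorter times.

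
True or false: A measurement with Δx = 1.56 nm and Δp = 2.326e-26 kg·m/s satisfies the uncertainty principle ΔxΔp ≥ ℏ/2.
No, it violates the uncertainty principle (impossible measurement).

Calculate the product ΔxΔp:
ΔxΔp = (1.560e-09 m) × (2.326e-26 kg·m/s)
ΔxΔp = 3.629e-35 J·s

Compare to the minimum allowed value ℏ/2:
ℏ/2 = 5.273e-35 J·s

Since ΔxΔp = 3.629e-35 J·s < 5.273e-35 J·s = ℏ/2,
the measurement violates the uncertainty principle.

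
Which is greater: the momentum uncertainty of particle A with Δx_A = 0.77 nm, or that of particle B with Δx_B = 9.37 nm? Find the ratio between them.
Particle A has the larger minimum momentum uncertainty, by a factor of 12.17.

For each particle, the minimum momentum uncertainty is Δp_min = ℏ/(2Δx):

Particle A: Δp_A = ℏ/(2×7.700e-10 m) = 6.848e-26 kg·m/s
Particle B: Δp_B = ℏ/(2×9.370e-09 m) = 5.627e-27 kg·m/s

Ratio: Δp_A/Δp_B = 12.17

Since Δp_min ∝ 1/Δx, the particle with smaller position uncertainty (A) has larger momentum uncertainty.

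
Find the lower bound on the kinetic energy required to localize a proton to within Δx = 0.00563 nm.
163.658 meV

Localizing a particle requires giving it sufficient momentum uncertainty:

1. From uncertainty principle: Δp ≥ ℏ/(2Δx)
   Δp_min = (1.055e-34 J·s) / (2 × 5.630e-12 m)
   Δp_min = 9.366e-24 kg·m/s

2. This momentum uncertainty corresponds to kinetic energy:
   KE ≈ (Δp)²/(2m) = (9.366e-24)²/(2 × 1.673e-27 kg)
   KE = 2.622e-20 J = 163.658 meV

Tighter localization requires more energy.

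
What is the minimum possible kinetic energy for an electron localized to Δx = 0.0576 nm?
2.871 eV

Localizing a particle requires giving it sufficient momentum uncertainty:

1. From uncertainty principle: Δp ≥ ℏ/(2Δx)
   Δp_min = (1.055e-34 J·s) / (2 × 5.760e-11 m)
   Δp_min = 9.154e-25 kg·m/s

2. This momentum uncertainty corresponds to kinetic energy:
   KE ≈ (Δp)²/(2m) = (9.154e-25)²/(2 × 9.109e-31 kg)
   KE = 4.600e-19 J = 2.871 eV

Tighter localization requires more energy.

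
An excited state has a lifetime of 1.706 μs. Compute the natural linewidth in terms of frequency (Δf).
46.646 kHz

Using the energy-time uncertainty principle and E = hf:
ΔEΔt ≥ ℏ/2
hΔf·Δt ≥ ℏ/2

The minimum frequency uncertainty is:
Δf = ℏ/(2hτ) = 1/(4πτ)
Δf = 1/(4π × 1.706e-06 s)
Δf = 4.665e+04 Hz = 46.646 kHz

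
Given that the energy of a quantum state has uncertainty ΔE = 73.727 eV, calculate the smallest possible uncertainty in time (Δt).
4.464 as

Using the energy-time uncertainty principle:
ΔEΔt ≥ ℏ/2

The minimum uncertainty in time is:
Δt_min = ℏ/(2ΔE)
Δt_min = (1.055e-34 J·s) / (2 × 1.181e-17 J)
Δt_min = 4.464e-18 s = 4.464 as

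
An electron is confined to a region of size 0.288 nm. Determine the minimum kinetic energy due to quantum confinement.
114.836 meV

Using the uncertainty principle:

1. Position uncertainty: Δx ≈ 2.880e-10 m
2. Minimum momentum uncertainty: Δp = ℏ/(2Δx) = 1.831e-25 kg·m/s
3. Minimum kinetic energy:
   KE = (Δp)²/(2m) = (1.831e-25)²/(2 × 9.109e-31 kg)
   KE = 1.840e-20 J = 114.836 meV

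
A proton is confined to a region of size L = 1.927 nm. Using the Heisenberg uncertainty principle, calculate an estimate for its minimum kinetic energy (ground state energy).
1.397 μeV

Using the uncertainty principle to estimate ground state energy:

1. The position uncertainty is approximately the confinement size:
   Δx ≈ L = 1.927e-09 m

2. From ΔxΔp ≥ ℏ/2, the minimum momentum uncertainty is:
   Δp ≈ ℏ/(2L) = 2.736e-26 kg·m/s

3. The kinetic energy is approximately:
   KE ≈ (Δp)²/(2m) = (2.736e-26)²/(2 × 1.673e-27 kg)
   KE ≈ 2.238e-25 J = 1.397 μeV

This is an order-of-magnitude estimate of the ground state energy.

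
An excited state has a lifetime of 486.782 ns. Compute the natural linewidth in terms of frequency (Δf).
163.477 kHz

Using the energy-time uncertainty principle and E = hf:
ΔEΔt ≥ ℏ/2
hΔf·Δt ≥ ℏ/2

The minimum frequency uncertainty is:
Δf = ℏ/(2hτ) = 1/(4πτ)
Δf = 1/(4π × 4.868e-07 s)
Δf = 1.635e+05 Hz = 163.477 kHz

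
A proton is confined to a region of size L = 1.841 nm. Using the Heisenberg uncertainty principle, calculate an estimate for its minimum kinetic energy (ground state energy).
1.531 μeV

Using the uncertainty principle to estimate ground state energy:

1. The position uncertainty is approximately the confinement size:
   Δx ≈ L = 1.841e-09 m

2. From ΔxΔp ≥ ℏ/2, the minimum momentum uncertainty is:
   Δp ≈ ℏ/(2L) = 2.864e-26 kg·m/s

3. The kinetic energy is approximately:
   KE ≈ (Δp)²/(2m) = (2.864e-26)²/(2 × 1.673e-27 kg)
   KE ≈ 2.452e-25 J = 1.531 μeV

This is an order-of-magnitude estimate of the ground state energy.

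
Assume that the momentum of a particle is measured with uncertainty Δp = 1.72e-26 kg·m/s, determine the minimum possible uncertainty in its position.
3.066 nm

Using the Heisenberg uncertainty principle:
ΔxΔp ≥ ℏ/2

The minimum uncertainty in position is:
Δx_min = ℏ/(2Δp)
Δx_min = (1.055e-34 J·s) / (2 × 1.720e-26 kg·m/s)
Δx_min = 3.066e-09 m = 3.066 nm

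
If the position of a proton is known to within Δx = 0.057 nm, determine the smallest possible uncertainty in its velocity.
553.062 m/s

Using the Heisenberg uncertainty principle and Δp = mΔv:
ΔxΔp ≥ ℏ/2
Δx(mΔv) ≥ ℏ/2

The minimum uncertainty in velocity is:
Δv_min = ℏ/(2mΔx)
Δv_min = (1.055e-34 J·s) / (2 × 1.673e-27 kg × 5.700e-11 m)
Δv_min = 5.531e+02 m/s = 553.062 m/s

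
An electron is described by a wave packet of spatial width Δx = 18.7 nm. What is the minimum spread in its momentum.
2.820 × 10^-27 kg·m/s

For a wave packet, the spatial width Δx and momentum spread Δp are related by the uncertainty principle:
ΔxΔp ≥ ℏ/2

The minimum momentum spread is:
Δp_min = ℏ/(2Δx)
Δp_min = (1.055e-34 J·s) / (2 × 1.870e-08 m)
Δp_min = 2.820e-27 kg·m/s

A wave packet cannot have both a well-defined position and well-defined momentum.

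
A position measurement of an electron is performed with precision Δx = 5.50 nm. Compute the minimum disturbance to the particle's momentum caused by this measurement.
9.587 × 10^-27 kg·m/s

The uncertainty principle implies that measuring position disturbs momentum:
ΔxΔp ≥ ℏ/2

When we measure position with precision Δx, we necessarily introduce a momentum uncertainty:
Δp ≥ ℏ/(2Δx)
Δp_min = (1.055e-34 J·s) / (2 × 5.500e-09 m)
Δp_min = 9.587e-27 kg·m/s

The more precisely we measure position, the greater the momentum disturbance.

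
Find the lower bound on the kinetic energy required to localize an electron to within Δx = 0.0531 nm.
3.378 eV

Localizing a particle requires giving it sufficient momentum uncertainty:

1. From uncertainty principle: Δp ≥ ℏ/(2Δx)
   Δp_min = (1.055e-34 J·s) / (2 × 5.310e-11 m)
   Δp_min = 9.930e-25 kg·m/s

2. This momentum uncertainty corresponds to kinetic energy:
   KE ≈ (Δp)²/(2m) = (9.930e-25)²/(2 × 9.109e-31 kg)
   KE = 5.412e-19 J = 3.378 eV

Tighter localization requires more energy.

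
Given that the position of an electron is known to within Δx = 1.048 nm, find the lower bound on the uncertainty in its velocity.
55.233 km/s

Using the Heisenberg uncertainty principle and Δp = mΔv:
ΔxΔp ≥ ℏ/2
Δx(mΔv) ≥ ℏ/2

The minimum uncertainty in velocity is:
Δv_min = ℏ/(2mΔx)
Δv_min = (1.055e-34 J·s) / (2 × 9.109e-31 kg × 1.048e-09 m)
Δv_min = 5.523e+04 m/s = 55.233 km/s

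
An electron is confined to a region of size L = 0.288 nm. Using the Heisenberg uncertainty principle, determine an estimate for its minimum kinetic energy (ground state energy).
114.836 meV

Using the uncertainty principle to estimate ground state energy:

1. The position uncertainty is approximately the confinement size:
   Δx ≈ L = 2.880e-10 m

2. From ΔxΔp ≥ ℏ/2, the minimum momentum uncertainty is:
   Δp ≈ ℏ/(2L) = 1.831e-25 kg·m/s

3. The kinetic energy is approximately:
   KE ≈ (Δp)²/(2m) = (1.831e-25)²/(2 × 9.109e-31 kg)
   KE ≈ 1.840e-20 J = 114.836 meV

This is an order-of-magnitude estimate of the ground state energy.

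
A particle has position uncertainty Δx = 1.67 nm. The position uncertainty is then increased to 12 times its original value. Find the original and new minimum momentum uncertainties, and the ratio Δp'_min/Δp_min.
Original Δp_min = 3.157 × 10^-26 kg·m/s; new Δp'_min = 2.631 × 10^-27 kg·m/s; ratio Δp'_min/Δp_min = 1/12.

From the uncertainty principle ΔxΔp ≥ ℏ/2, the minimum momentum uncertainty is Δp_min = ℏ/(2Δx).

Original (Δx = 1.67 nm = 1.670e-09 m):
Δp_min = (1.055e-34 J·s)/(2 × 1.670e-09 m) = 3.157e-26 kg·m/s

When Δx → 12Δx:
Δp'_min = ℏ/(2 × 12Δx) = (1/12) × ℏ/(2Δx) = (1/12) × Δp_min
Δp'_min = 1/12 × 3.157e-26 kg·m/s = 2.631e-27 kg·m/s

Since Δp_min ∝ 1/Δx, when Δx is increased to 12 times its original value, Δp_min decreases to 1/12 of its original value.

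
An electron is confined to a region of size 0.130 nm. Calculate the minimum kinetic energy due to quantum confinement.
563.607 meV

Using the uncertainty principle:

1. Position uncertainty: Δx ≈ 1.300e-10 m
2. Minimum momentum uncertainty: Δp = ℏ/(2Δx) = 4.056e-25 kg·m/s
3. Minimum kinetic energy:
   KE = (Δp)²/(2m) = (4.056e-25)²/(2 × 9.109e-31 kg)
   KE = 9.030e-20 J = 563.607 meV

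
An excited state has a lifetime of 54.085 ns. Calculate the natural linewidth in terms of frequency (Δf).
1.471 MHz

Using the energy-time uncertainty principle and E = hf:
ΔEΔt ≥ ℏ/2
hΔf·Δt ≥ ℏ/2

The minimum frequency uncertainty is:
Δf = ℏ/(2hτ) = 1/(4πτ)
Δf = 1/(4π × 5.408e-08 s)
Δf = 1.471e+06 Hz = 1.471 MHz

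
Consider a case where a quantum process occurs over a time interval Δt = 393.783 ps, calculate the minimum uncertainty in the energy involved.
835.755 neV

Using the energy-time uncertainty principle:
ΔEΔt ≥ ℏ/2

The minimum uncertainty in energy is:
ΔE_min = ℏ/(2Δt)
ΔE_min = (1.055e-34 J·s) / (2 × 3.938e-10 s)
ΔE_min = 1.339e-25 J = 835.755 neV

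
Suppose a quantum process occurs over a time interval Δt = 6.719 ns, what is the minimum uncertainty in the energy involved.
48.981 neV

Using the energy-time uncertainty principle:
ΔEΔt ≥ ℏ/2

The minimum uncertainty in energy is:
ΔE_min = ℏ/(2Δt)
ΔE_min = (1.055e-34 J·s) / (2 × 6.719e-09 s)
ΔE_min = 7.848e-27 J = 48.981 neV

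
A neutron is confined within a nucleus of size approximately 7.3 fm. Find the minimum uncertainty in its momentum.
7.223 × 10^-21 kg·m/s

Using the Heisenberg uncertainty principle:
ΔxΔp ≥ ℏ/2

With Δx ≈ L = 7.300e-15 m (the confinement size):
Δp_min = ℏ/(2Δx)
Δp_min = (1.055e-34 J·s) / (2 × 7.300e-15 m)
Δp_min = 7.223e-21 kg·m/s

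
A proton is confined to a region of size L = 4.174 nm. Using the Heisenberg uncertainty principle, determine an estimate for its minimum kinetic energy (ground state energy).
297.748 neV

Using the uncertainty principle to estimate ground state energy:

1. The position uncertainty is approximately the confinement size:
   Δx ≈ L = 4.174e-09 m

2. From ΔxΔp ≥ ℏ/2, the minimum momentum uncertainty is:
   Δp ≈ ℏ/(2L) = 1.263e-26 kg·m/s

3. The kinetic energy is approximately:
   KE ≈ (Δp)²/(2m) = (1.263e-26)²/(2 × 1.673e-27 kg)
   KE ≈ 4.770e-26 J = 297.748 neV

This is an order-of-magnitude estimate of the ground state energy.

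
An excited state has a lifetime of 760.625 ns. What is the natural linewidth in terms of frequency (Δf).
104.621 kHz

Using the energy-time uncertainty principle and E = hf:
ΔEΔt ≥ ℏ/2
hΔf·Δt ≥ ℏ/2

The minimum frequency uncertainty is:
Δf = ℏ/(2hτ) = 1/(4πτ)
Δf = 1/(4π × 7.606e-07 s)
Δf = 1.046e+05 Hz = 104.621 kHz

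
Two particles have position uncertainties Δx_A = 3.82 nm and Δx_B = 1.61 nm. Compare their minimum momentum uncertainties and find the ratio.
Particle B has the larger minimum momentum uncertainty, by a factor of 2.37.

For each particle, the minimum momentum uncertainty is Δp_min = ℏ/(2Δx):

Particle A: Δp_A = ℏ/(2×3.820e-09 m) = 1.380e-26 kg·m/s
Particle B: Δp_B = ℏ/(2×1.610e-09 m) = 3.275e-26 kg·m/s

Ratio: Δp_B/Δp_A = 2.37

Since Δp_min ∝ 1/Δx, the particle with smaller position uncertainty (B) has larger momentum uncertainty.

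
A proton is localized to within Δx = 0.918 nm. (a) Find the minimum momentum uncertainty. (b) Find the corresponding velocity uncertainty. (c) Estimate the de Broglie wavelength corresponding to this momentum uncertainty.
(a) Δp_min = 5.744 × 10^-26 kg·m/s
(b) Δv_min = 34.340 m/s
(c) λ_dB = 11.536 nm

Step-by-step:

(a) From the uncertainty principle:
Δp_min = ℏ/(2Δx) = (1.055e-34 J·s)/(2 × 9.180e-10 m) = 5.744e-26 kg·m/s

(b) The velocity uncertainty:
Δv = Δp/m = (5.744e-26 kg·m/s)/(1.673e-27 kg) = 3.434e+01 m/s = 34.340 m/s

(c) The de Broglie wavelength for this momentum:
λ = h/p = (6.626e-34 J·s)/(5.744e-26 kg·m/s) = 1.154e-08 m = 11.536 nm

Note: The de Broglie wavelength is comparable to the localization size, as expected from wave-particle duality.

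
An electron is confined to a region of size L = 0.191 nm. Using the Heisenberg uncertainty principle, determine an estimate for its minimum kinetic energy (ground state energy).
261.094 meV

Using the uncertainty principle to estimate ground state energy:

1. The position uncertainty is approximately the confinement size:
   Δx ≈ L = 1.910e-10 m

2. From ΔxΔp ≥ ℏ/2, the minimum momentum uncertainty is:
   Δp ≈ ℏ/(2L) = 2.761e-25 kg·m/s

3. The kinetic energy is approximately:
   KE ≈ (Δp)²/(2m) = (2.761e-25)²/(2 × 9.109e-31 kg)
   KE ≈ 4.183e-20 J = 261.094 meV

This is an order-of-magnitude estimate of the ground state energy.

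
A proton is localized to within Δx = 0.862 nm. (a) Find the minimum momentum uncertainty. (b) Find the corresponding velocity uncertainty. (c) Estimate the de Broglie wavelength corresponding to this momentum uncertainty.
(a) Δp_min = 6.117 × 10^-26 kg·m/s
(b) Δv_min = 36.571 m/s
(c) λ_dB = 10.832 nm

Step-by-step:

(a) From the uncertainty principle:
Δp_min = ℏ/(2Δx) = (1.055e-34 J·s)/(2 × 8.620e-10 m) = 6.117e-26 kg·m/s

(b) The velocity uncertainty:
Δv = Δp/m = (6.117e-26 kg·m/s)/(1.673e-27 kg) = 3.657e+01 m/s = 36.571 m/s

(c) The de Broglie wavelength for this momentum:
λ = h/p = (6.626e-34 J·s)/(6.117e-26 kg·m/s) = 1.083e-08 m = 10.832 nm

Note: The de Broglie wavelength is comparable to the localization size, as expected from wave-particle duality.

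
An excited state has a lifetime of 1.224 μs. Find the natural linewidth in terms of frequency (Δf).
65.014 kHz

Using the energy-time uncertainty principle and E = hf:
ΔEΔt ≥ ℏ/2
hΔf·Δt ≥ ℏ/2

The minimum frequency uncertainty is:
Δf = ℏ/(2hτ) = 1/(4πτ)
Δf = 1/(4π × 1.224e-06 s)
Δf = 6.501e+04 Hz = 65.014 kHz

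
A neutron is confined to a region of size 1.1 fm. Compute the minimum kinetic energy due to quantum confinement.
4.281 MeV

Using the uncertainty principle:

1. Position uncertainty: Δx ≈ 1.100e-15 m
2. Minimum momentum uncertainty: Δp = ℏ/(2Δx) = 4.794e-20 kg·m/s
3. Minimum kinetic energy:
   KE = (Δp)²/(2m) = (4.794e-20)²/(2 × 1.675e-27 kg)
   KE = 6.859e-13 J = 4.281 MeV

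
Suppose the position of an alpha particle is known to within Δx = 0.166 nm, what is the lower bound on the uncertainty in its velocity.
47.804 m/s

Using the Heisenberg uncertainty principle and Δp = mΔv:
ΔxΔp ≥ ℏ/2
Δx(mΔv) ≥ ℏ/2

The minimum uncertainty in velocity is:
Δv_min = ℏ/(2mΔx)
Δv_min = (1.055e-34 J·s) / (2 × 6.645e-27 kg × 1.660e-10 m)
Δv_min = 4.780e+01 m/s = 47.804 m/s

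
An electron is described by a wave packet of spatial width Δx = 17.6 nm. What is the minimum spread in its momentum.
2.996 × 10^-27 kg·m/s

For a wave packet, the spatial width Δx and momentum spread Δp are related by the uncertainty principle:
ΔxΔp ≥ ℏ/2

The minimum momentum spread is:
Δp_min = ℏ/(2Δx)
Δp_min = (1.055e-34 J·s) / (2 × 1.760e-08 m)
Δp_min = 2.996e-27 kg·m/s

A wave packet cannot have both a well-defined position and well-defined momentum.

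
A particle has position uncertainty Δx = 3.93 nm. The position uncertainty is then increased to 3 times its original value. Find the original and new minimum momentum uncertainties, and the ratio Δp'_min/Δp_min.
Original Δp_min = 1.342 × 10^-26 kg·m/s; new Δp'_min = 4.472 × 10^-27 kg·m/s; ratio Δp'_min/Δp_min = 1/3.

From the uncertainty principle ΔxΔp ≥ ℏ/2, the minimum momentum uncertainty is Δp_min = ℏ/(2Δx).

Original (Δx = 3.93 nm = 3.930e-09 m):
Δp_min = (1.055e-34 J·s)/(2 × 3.930e-09 m) = 1.342e-26 kg·m/s

When Δx → 3Δx:
Δp'_min = ℏ/(2 × 3Δx) = (1/3) × ℏ/(2Δx) = (1/3) × Δp_min
Δp'_min = 1/3 × 1.342e-26 kg·m/s = 4.472e-27 kg·m/s

Since Δp_min ∝ 1/Δx, when Δx is increased to 3 times its original value, Δp_min decreases to 1/3 of its original value.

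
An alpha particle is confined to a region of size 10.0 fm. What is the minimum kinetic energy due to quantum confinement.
13.058 keV

Using the uncertainty principle:

1. Position uncertainty: Δx ≈ 1.000e-14 m
2. Minimum momentum uncertainty: Δp = ℏ/(2Δx) = 5.273e-21 kg·m/s
3. Minimum kinetic energy:
   KE = (Δp)²/(2m) = (5.273e-21)²/(2 × 6.645e-27 kg)
   KE = 2.092e-15 J = 13.058 keV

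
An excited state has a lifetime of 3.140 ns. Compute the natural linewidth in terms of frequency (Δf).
25.343 MHz

Using the energy-time uncertainty principle and E = hf:
ΔEΔt ≥ ℏ/2
hΔf·Δt ≥ ℏ/2

The minimum frequency uncertainty is:
Δf = ℏ/(2hτ) = 1/(4πτ)
Δf = 1/(4π × 3.140e-09 s)
Δf = 2.534e+07 Hz = 25.343 MHz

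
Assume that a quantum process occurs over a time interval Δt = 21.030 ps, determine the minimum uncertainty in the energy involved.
15.649 μeV

Using the energy-time uncertainty principle:
ΔEΔt ≥ ℏ/2

The minimum uncertainty in energy is:
ΔE_min = ℏ/(2Δt)
ΔE_min = (1.055e-34 J·s) / (2 × 2.103e-11 s)
ΔE_min = 2.507e-24 J = 15.649 μeV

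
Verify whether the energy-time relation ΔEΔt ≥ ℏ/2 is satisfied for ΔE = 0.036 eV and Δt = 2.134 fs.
No, it violates the uncertainty relation.

Calculate the product ΔEΔt:
ΔE = 0.036 eV = 5.768e-21 J
ΔEΔt = (5.768e-21 J) × (2.134e-15 s)
ΔEΔt = 1.231e-35 J·s

Compare to the minimum allowed value ℏ/2:
ℏ/2 = 5.273e-35 J·s

Since ΔEΔt = 1.231e-35 J·s < 5.273e-35 J·s = ℏ/2,
this violates the uncertainty relation.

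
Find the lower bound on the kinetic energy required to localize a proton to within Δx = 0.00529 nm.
185.371 meV

Localizing a particle requires giving it sufficient momentum uncertainty:

1. From uncertainty principle: Δp ≥ ℏ/(2Δx)
   Δp_min = (1.055e-34 J·s) / (2 × 5.290e-12 m)
   Δp_min = 9.968e-24 kg·m/s

2. This momentum uncertainty corresponds to kinetic energy:
   KE ≈ (Δp)²/(2m) = (9.968e-24)²/(2 × 1.673e-27 kg)
   KE = 2.970e-20 J = 185.371 meV

Tighter localization requires more energy.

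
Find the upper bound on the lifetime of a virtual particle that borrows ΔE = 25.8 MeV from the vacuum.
12.756 ys

Using the energy-time uncertainty principle:
ΔEΔt ≥ ℏ/2

For a virtual particle borrowing energy ΔE, the maximum lifetime is:
Δt_max = ℏ/(2ΔE)

Converting energy:
ΔE = 25.8 MeV = 4.134e-12 J

Δt_max = (1.055e-34 J·s) / (2 × 4.134e-12 J)
Δt_max = 1.276e-23 s = 12.756 ys

Virtual particles with higher borrowed energy exist for shorter times.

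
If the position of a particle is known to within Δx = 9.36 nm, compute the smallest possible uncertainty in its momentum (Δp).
5.633 × 10^-27 kg·m/s

Using the Heisenberg uncertainty principle:
ΔxΔp ≥ ℏ/2

The minimum uncertainty in momentum is:
Δp_min = ℏ/(2Δx)
Δp_min = (1.055e-34 J·s) / (2 × 9.360e-09 m)
Δp_min = 5.633e-27 kg·m/s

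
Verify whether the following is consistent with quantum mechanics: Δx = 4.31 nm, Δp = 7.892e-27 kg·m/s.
No, it violates the uncertainty principle (impossible measurement).

Calculate the product ΔxΔp:
ΔxΔp = (4.310e-09 m) × (7.892e-27 kg·m/s)
ΔxΔp = 3.401e-35 J·s

Compare to the minimum allowed value ℏ/2:
ℏ/2 = 5.273e-35 J·s

Since ΔxΔp = 3.401e-35 J·s < 5.273e-35 J·s = ℏ/2,
the measurement violates the uncertainty principle.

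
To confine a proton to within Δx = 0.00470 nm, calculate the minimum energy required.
234.833 meV

Localizing a particle requires giving it sufficient momentum uncertainty:

1. From uncertainty principle: Δp ≥ ℏ/(2Δx)
   Δp_min = (1.055e-34 J·s) / (2 × 4.700e-12 m)
   Δp_min = 1.122e-23 kg·m/s

2. This momentum uncertainty corresponds to kinetic energy:
   KE ≈ (Δp)²/(2m) = (1.122e-23)²/(2 × 1.673e-27 kg)
   KE = 3.762e-20 J = 234.833 meV

Tighter localization requires more energy.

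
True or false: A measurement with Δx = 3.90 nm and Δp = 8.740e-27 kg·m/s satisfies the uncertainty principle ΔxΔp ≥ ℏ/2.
No, it violates the uncertainty principle (impossible measurement).

Calculate the product ΔxΔp:
ΔxΔp = (3.900e-09 m) × (8.740e-27 kg·m/s)
ΔxΔp = 3.409e-35 J·s

Compare to the minimum allowed value ℏ/2:
ℏ/2 = 5.273e-35 J·s

Since ΔxΔp = 3.409e-35 J·s < 5.273e-35 J·s = ℏ/2,
the measurement violates the uncertainty principle.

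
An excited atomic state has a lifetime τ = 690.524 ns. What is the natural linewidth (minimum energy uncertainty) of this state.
476.603 peV

Using the energy-time uncertainty principle:
ΔEΔt ≥ ℏ/2

The lifetime τ represents the time uncertainty Δt.
The natural linewidth (minimum energy uncertainty) is:

ΔE = ℏ/(2τ)
ΔE = (1.055e-34 J·s) / (2 × 6.905e-07 s)
ΔE = 7.636e-29 J = 476.603 peV

This natural linewidth limits the precision of spectroscopic measurements.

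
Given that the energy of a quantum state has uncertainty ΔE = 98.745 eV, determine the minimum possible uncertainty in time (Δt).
3.333 as

Using the energy-time uncertainty principle:
ΔEΔt ≥ ℏ/2

The minimum uncertainty in time is:
Δt_min = ℏ/(2ΔE)
Δt_min = (1.055e-34 J·s) / (2 × 1.582e-17 J)
Δt_min = 3.333e-18 s = 3.333 as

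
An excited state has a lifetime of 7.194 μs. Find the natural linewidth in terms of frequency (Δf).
11.062 kHz

Using the energy-time uncertainty principle and E = hf:
ΔEΔt ≥ ℏ/2
hΔf·Δt ≥ ℏ/2

The minimum frequency uncertainty is:
Δf = ℏ/(2hτ) = 1/(4πτ)
Δf = 1/(4π × 7.194e-06 s)
Δf = 1.106e+04 Hz = 11.062 kHz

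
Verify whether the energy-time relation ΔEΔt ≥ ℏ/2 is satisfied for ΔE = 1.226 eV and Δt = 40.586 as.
No, it violates the uncertainty relation.

Calculate the product ΔEΔt:
ΔE = 1.226 eV = 1.964e-19 J
ΔEΔt = (1.964e-19 J) × (4.059e-17 s)
ΔEΔt = 7.972e-36 J·s

Compare to the minimum allowed value ℏ/2:
ℏ/2 = 5.273e-35 J·s

Since ΔEΔt = 7.972e-36 J·s < 5.273e-35 J·s = ℏ/2,
this violates the uncertainty relation.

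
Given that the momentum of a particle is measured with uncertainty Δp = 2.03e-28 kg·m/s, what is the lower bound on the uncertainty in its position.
259.747 nm

Using the Heisenberg uncertainty principle:
ΔxΔp ≥ ℏ/2

The minimum uncertainty in position is:
Δx_min = ℏ/(2Δp)
Δx_min = (1.055e-34 J·s) / (2 × 2.030e-28 kg·m/s)
Δx_min = 2.597e-07 m = 259.747 nm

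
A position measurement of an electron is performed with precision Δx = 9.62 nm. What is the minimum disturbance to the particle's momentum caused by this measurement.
5.481 × 10^-27 kg·m/s

The uncertainty principle implies that measuring position disturbs momentum:
ΔxΔp ≥ ℏ/2

When we measure position with precision Δx, we necessarily introduce a momentum uncertainty:
Δp ≥ ℏ/(2Δx)
Δp_min = (1.055e-34 J·s) / (2 × 9.620e-09 m)
Δp_min = 5.481e-27 kg·m/s

The more precisely we measure position, the greater the momentum disturbance.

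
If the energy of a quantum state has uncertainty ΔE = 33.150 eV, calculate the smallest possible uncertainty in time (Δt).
9.928 as

Using the energy-time uncertainty principle:
ΔEΔt ≥ ℏ/2

The minimum uncertainty in time is:
Δt_min = ℏ/(2ΔE)
Δt_min = (1.055e-34 J·s) / (2 × 5.311e-18 J)
Δt_min = 9.928e-18 s = 9.928 as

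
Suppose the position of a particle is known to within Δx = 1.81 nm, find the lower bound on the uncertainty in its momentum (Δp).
2.913 × 10^-26 kg·m/s

Using the Heisenberg uncertainty principle:
ΔxΔp ≥ ℏ/2

The minimum uncertainty in momentum is:
Δp_min = ℏ/(2Δx)
Δp_min = (1.055e-34 J·s) / (2 × 1.810e-09 m)
Δp_min = 2.913e-26 kg·m/s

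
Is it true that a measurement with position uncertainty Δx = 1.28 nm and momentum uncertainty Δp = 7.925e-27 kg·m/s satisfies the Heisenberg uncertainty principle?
No, it violates the uncertainty principle (impossible measurement).

Calculate the product ΔxΔp:
ΔxΔp = (1.280e-09 m) × (7.925e-27 kg·m/s)
ΔxΔp = 1.014e-35 J·s

Compare to the minimum allowed value ℏ/2:
ℏ/2 = 5.273e-35 J·s

Since ΔxΔp = 1.014e-35 J·s < 5.273e-35 J·s = ℏ/2,
the measurement violates the uncertainty principle.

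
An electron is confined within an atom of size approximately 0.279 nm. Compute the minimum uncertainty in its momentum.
1.890 × 10^-25 kg·m/s

Using the Heisenberg uncertainty principle:
ΔxΔp ≥ ℏ/2

With Δx ≈ L = 2.790e-10 m (the confinement size):
Δp_min = ℏ/(2Δx)
Δp_min = (1.055e-34 J·s) / (2 × 2.790e-10 m)
Δp_min = 1.890e-25 kg·m/s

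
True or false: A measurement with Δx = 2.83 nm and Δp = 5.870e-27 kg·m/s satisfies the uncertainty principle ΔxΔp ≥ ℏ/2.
No, it violates the uncertainty principle (impossible measurement).

Calculate the product ΔxΔp:
ΔxΔp = (2.830e-09 m) × (5.870e-27 kg·m/s)
ΔxΔp = 1.661e-35 J·s

Compare to the minimum allowed value ℏ/2:
ℏ/2 = 5.273e-35 J·s

Since ΔxΔp = 1.661e-35 J·s < 5.273e-35 J·s = ℏ/2,
the measurement violates the uncertainty principle.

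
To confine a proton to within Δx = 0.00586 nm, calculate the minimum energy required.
151.063 meV

Localizing a particle requires giving it sufficient momentum uncertainty:

1. From uncertainty principle: Δp ≥ ℏ/(2Δx)
   Δp_min = (1.055e-34 J·s) / (2 × 5.860e-12 m)
   Δp_min = 8.998e-24 kg·m/s

2. This momentum uncertainty corresponds to kinetic energy:
   KE ≈ (Δp)²/(2m) = (8.998e-24)²/(2 × 1.673e-27 kg)
   KE = 2.420e-20 J = 151.063 meV

Tighter localization requires more energy.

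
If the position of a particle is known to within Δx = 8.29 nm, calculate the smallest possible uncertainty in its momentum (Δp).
6.361 × 10^-27 kg·m/s

Using the Heisenberg uncertainty principle:
ΔxΔp ≥ ℏ/2

The minimum uncertainty in momentum is:
Δp_min = ℏ/(2Δx)
Δp_min = (1.055e-34 J·s) / (2 × 8.290e-09 m)
Δp_min = 6.361e-27 kg·m/s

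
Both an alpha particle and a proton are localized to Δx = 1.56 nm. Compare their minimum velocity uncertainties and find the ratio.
The proton has the larger minimum velocity uncertainty, by a ratio of 4.0.

For both particles, Δp_min = ℏ/(2Δx) = 3.380e-26 kg·m/s (same for both).

The velocity uncertainty is Δv = Δp/m:
- alpha particle: Δv = 3.380e-26 / 6.645e-27 = 5.087e+00 m/s = 5.087 m/s
- proton: Δv = 3.380e-26 / 1.673e-27 = 2.021e+01 m/s = 20.208 m/s

Ratio: 2.021e+01 / 5.087e+00 = 4.0

The lighter particle has larger velocity uncertainty because Δv ∝ 1/m.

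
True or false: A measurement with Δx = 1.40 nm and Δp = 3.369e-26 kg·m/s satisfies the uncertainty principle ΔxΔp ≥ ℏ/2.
No, it violates the uncertainty principle (impossible measurement).

Calculate the product ΔxΔp:
ΔxΔp = (1.400e-09 m) × (3.369e-26 kg·m/s)
ΔxΔp = 4.717e-35 J·s

Compare to the minimum allowed value ℏ/2:
ℏ/2 = 5.273e-35 J·s

Since ΔxΔp = 4.717e-35 J·s < 5.273e-35 J·s = ℏ/2,
the measurement violates the uncertainty principle.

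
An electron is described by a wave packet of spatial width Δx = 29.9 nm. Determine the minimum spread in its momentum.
1.763 × 10^-27 kg·m/s

For a wave packet, the spatial width Δx and momentum spread Δp are related by the uncertainty principle:
ΔxΔp ≥ ℏ/2

The minimum momentum spread is:
Δp_min = ℏ/(2Δx)
Δp_min = (1.055e-34 J·s) / (2 × 2.990e-08 m)
Δp_min = 1.763e-27 kg·m/s

A wave packet cannot have both a well-defined position and well-defined momentum.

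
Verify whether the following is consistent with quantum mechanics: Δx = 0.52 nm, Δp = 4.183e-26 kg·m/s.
No, it violates the uncertainty principle (impossible measurement).

Calculate the product ΔxΔp:
ΔxΔp = (5.200e-10 m) × (4.183e-26 kg·m/s)
ΔxΔp = 2.175e-35 J·s

Compare to the minimum allowed value ℏ/2:
ℏ/2 = 5.273e-35 J·s

Since ΔxΔp = 2.175e-35 J·s < 5.273e-35 J·s = ℏ/2,
the measurement violates the uncertainty principle.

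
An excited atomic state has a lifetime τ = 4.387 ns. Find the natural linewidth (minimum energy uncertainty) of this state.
75.018 neV

Using the energy-time uncertainty principle:
ΔEΔt ≥ ℏ/2

The lifetime τ represents the time uncertainty Δt.
The natural linewidth (minimum energy uncertainty) is:

ΔE = ℏ/(2τ)
ΔE = (1.055e-34 J·s) / (2 × 4.387e-09 s)
ΔE = 1.202e-26 J = 75.018 neV

This natural linewidth limits the precision of spectroscopic measurements.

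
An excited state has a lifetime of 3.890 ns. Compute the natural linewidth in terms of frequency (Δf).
20.457 MHz

Using the energy-time uncertainty principle and E = hf:
ΔEΔt ≥ ℏ/2
hΔf·Δt ≥ ℏ/2

The minimum frequency uncertainty is:
Δf = ℏ/(2hτ) = 1/(4πτ)
Δf = 1/(4π × 3.890e-09 s)
Δf = 2.046e+07 Hz = 20.457 MHz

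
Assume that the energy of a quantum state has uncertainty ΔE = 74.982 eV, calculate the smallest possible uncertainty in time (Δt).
4.389 as

Using the energy-time uncertainty principle:
ΔEΔt ≥ ℏ/2

The minimum uncertainty in time is:
Δt_min = ℏ/(2ΔE)
Δt_min = (1.055e-34 J·s) / (2 × 1.201e-17 J)
Δt_min = 4.389e-18 s = 4.389 as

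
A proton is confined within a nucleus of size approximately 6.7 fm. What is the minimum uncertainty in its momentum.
7.870 × 10^-21 kg·m/s

Using the Heisenberg uncertainty principle:
ΔxΔp ≥ ℏ/2

With Δx ≈ L = 6.700e-15 m (the confinement size):
Δp_min = ℏ/(2Δx)
Δp_min = (1.055e-34 J·s) / (2 × 6.700e-15 m)
Δp_min = 7.870e-21 kg·m/s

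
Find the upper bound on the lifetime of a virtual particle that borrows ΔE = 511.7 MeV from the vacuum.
6.432 × 10^-25 s

Using the energy-time uncertainty principle:
ΔEΔt ≥ ℏ/2

For a virtual particle borrowing energy ΔE, the maximum lifetime is:
Δt_max = ℏ/(2ΔE)

Converting energy:
ΔE = 511.7 MeV = 8.198e-11 J

Δt_max = (1.055e-34 J·s) / (2 × 8.198e-11 J)
Δt_max = 6.432e-25 s = 6.432 × 10^-25 s

Virtual particles with higher borrowed energy exist for shorter times.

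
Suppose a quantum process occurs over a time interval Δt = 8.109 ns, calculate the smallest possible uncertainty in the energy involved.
40.585 neV

Using the energy-time uncertainty principle:
ΔEΔt ≥ ℏ/2

The minimum uncertainty in energy is:
ΔE_min = ℏ/(2Δt)
ΔE_min = (1.055e-34 J·s) / (2 × 8.109e-09 s)
ΔE_min = 6.502e-27 J = 40.585 neV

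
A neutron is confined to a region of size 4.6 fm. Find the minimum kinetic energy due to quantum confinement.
244.816 keV

Using the uncertainty principle:

1. Position uncertainty: Δx ≈ 4.600e-15 m
2. Minimum momentum uncertainty: Δp = ℏ/(2Δx) = 1.146e-20 kg·m/s
3. Minimum kinetic energy:
   KE = (Δp)²/(2m) = (1.146e-20)²/(2 × 1.675e-27 kg)
   KE = 3.922e-14 J = 244.816 keV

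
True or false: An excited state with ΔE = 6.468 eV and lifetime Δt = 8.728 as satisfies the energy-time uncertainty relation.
No, it violates the uncertainty relation.

Calculate the product ΔEΔt:
ΔE = 6.468 eV = 1.036e-18 J
ΔEΔt = (1.036e-18 J) × (8.728e-18 s)
ΔEΔt = 9.045e-36 J·s

Compare to the minimum allowed value ℏ/2:
ℏ/2 = 5.273e-35 J·s

Since ΔEΔt = 9.045e-36 J·s < 5.273e-35 J·s = ℏ/2,
this violates the uncertainty relation.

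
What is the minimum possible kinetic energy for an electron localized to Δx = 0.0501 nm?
3.795 eV

Localizing a particle requires giving it sufficient momentum uncertainty:

1. From uncertainty principle: Δp ≥ ℏ/(2Δx)
   Δp_min = (1.055e-34 J·s) / (2 × 5.010e-11 m)
   Δp_min = 1.052e-24 kg·m/s

2. This momentum uncertainty corresponds to kinetic energy:
   KE ≈ (Δp)²/(2m) = (1.052e-24)²/(2 × 9.109e-31 kg)
   KE = 6.080e-19 J = 3.795 eV

Tighter localization requires more energy.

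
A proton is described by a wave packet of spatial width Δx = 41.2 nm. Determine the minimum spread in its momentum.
1.280 × 10^-27 kg·m/s

For a wave packet, the spatial width Δx and momentum spread Δp are related by the uncertainty principle:
ΔxΔp ≥ ℏ/2

The minimum momentum spread is:
Δp_min = ℏ/(2Δx)
Δp_min = (1.055e-34 J·s) / (2 × 4.120e-08 m)
Δp_min = 1.280e-27 kg·m/s

A wave packet cannot have both a well-defined position and well-defined momentum.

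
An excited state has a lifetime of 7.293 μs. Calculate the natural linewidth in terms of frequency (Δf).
10.911 kHz

Using the energy-time uncertainty principle and E = hf:
ΔEΔt ≥ ℏ/2
hΔf·Δt ≥ ℏ/2

The minimum frequency uncertainty is:
Δf = ℏ/(2hτ) = 1/(4πτ)
Δf = 1/(4π × 7.293e-06 s)
Δf = 1.091e+04 Hz = 10.911 kHz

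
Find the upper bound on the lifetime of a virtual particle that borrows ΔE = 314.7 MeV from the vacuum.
1.046 ys

Using the energy-time uncertainty principle:
ΔEΔt ≥ ℏ/2

For a virtual particle borrowing energy ΔE, the maximum lifetime is:
Δt_max = ℏ/(2ΔE)

Converting energy:
ΔE = 314.7 MeV = 5.042e-11 J

Δt_max = (1.055e-34 J·s) / (2 × 5.042e-11 J)
Δt_max = 1.046e-24 s = 1.046 ys

Virtual particles with higher borrowed energy exist for shorter times.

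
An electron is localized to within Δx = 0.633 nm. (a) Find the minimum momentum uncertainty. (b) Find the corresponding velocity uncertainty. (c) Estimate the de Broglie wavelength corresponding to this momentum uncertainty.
(a) Δp_min = 8.330 × 10^-26 kg·m/s
(b) Δv_min = 91.444 km/s
(c) λ_dB = 7.955 nm

Step-by-step:

(a) From the uncertainty principle:
Δp_min = ℏ/(2Δx) = (1.055e-34 J·s)/(2 × 6.330e-10 m) = 8.330e-26 kg·m/s

(b) The velocity uncertainty:
Δv = Δp/m = (8.330e-26 kg·m/s)/(9.109e-31 kg) = 9.144e+04 m/s = 91.444 km/s

(c) The de Broglie wavelength for this momentum:
λ = h/p = (6.626e-34 J·s)/(8.330e-26 kg·m/s) = 7.955e-09 m = 7.955 nm

Note: The de Broglie wavelength is comparable to the localization size, as expected from wave-particle duality.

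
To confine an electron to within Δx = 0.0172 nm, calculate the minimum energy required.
32.196 eV

Localizing a particle requires giving it sufficient momentum uncertainty:

1. From uncertainty principle: Δp ≥ ℏ/(2Δx)
   Δp_min = (1.055e-34 J·s) / (2 × 1.720e-11 m)
   Δp_min = 3.066e-24 kg·m/s

2. This momentum uncertainty corresponds to kinetic energy:
   KE ≈ (Δp)²/(2m) = (3.066e-24)²/(2 × 9.109e-31 kg)
   KE = 5.158e-18 J = 32.196 eV

Tighter localization requires more energy.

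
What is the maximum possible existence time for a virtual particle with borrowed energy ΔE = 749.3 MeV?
4.392 × 10^-25 s

Using the energy-time uncertainty principle:
ΔEΔt ≥ ℏ/2

For a virtual particle borrowing energy ΔE, the maximum lifetime is:
Δt_max = ℏ/(2ΔE)

Converting energy:
ΔE = 749.3 MeV = 1.201e-10 J

Δt_max = (1.055e-34 J·s) / (2 × 1.201e-10 J)
Δt_max = 4.392e-25 s = 4.392 × 10^-25 s

Virtual particles with higher borrowed energy exist for shorter times.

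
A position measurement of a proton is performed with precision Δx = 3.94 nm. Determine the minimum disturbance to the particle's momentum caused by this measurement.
1.338 × 10^-26 kg·m/s

The uncertainty principle implies that measuring position disturbs momentum:
ΔxΔp ≥ ℏ/2

When we measure position with precision Δx, we necessarily introduce a momentum uncertainty:
Δp ≥ ℏ/(2Δx)
Δp_min = (1.055e-34 J·s) / (2 × 3.940e-09 m)
Δp_min = 1.338e-26 kg·m/s

The more precisely we measure position, the greater the momentum disturbance.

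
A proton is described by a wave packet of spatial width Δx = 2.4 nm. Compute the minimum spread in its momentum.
2.197 × 10^-26 kg·m/s

For a wave packet, the spatial width Δx and momentum spread Δp are related by the uncertainty principle:
ΔxΔp ≥ ℏ/2

The minimum momentum spread is:
Δp_min = ℏ/(2Δx)
Δp_min = (1.055e-34 J·s) / (2 × 2.400e-09 m)
Δp_min = 2.197e-26 kg·m/s

A wave packet cannot have both a well-defined position and well-defined momentum.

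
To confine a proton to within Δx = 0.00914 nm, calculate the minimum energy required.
62.096 meV

Localizing a particle requires giving it sufficient momentum uncertainty:

1. From uncertainty principle: Δp ≥ ℏ/(2Δx)
   Δp_min = (1.055e-34 J·s) / (2 × 9.140e-12 m)
   Δp_min = 5.769e-24 kg·m/s

2. This momentum uncertainty corresponds to kinetic energy:
   KE ≈ (Δp)²/(2m) = (5.769e-24)²/(2 × 1.673e-27 kg)
   KE = 9.949e-21 J = 62.096 meV

Tighter localization requires more energy.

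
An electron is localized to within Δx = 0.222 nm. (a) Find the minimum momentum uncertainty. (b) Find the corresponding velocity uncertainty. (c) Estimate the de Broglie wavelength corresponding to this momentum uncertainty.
(a) Δp_min = 2.375 × 10^-25 kg·m/s
(b) Δv_min = 260.738 km/s
(c) λ_dB = 2.790 nm

Step-by-step:

(a) From the uncertainty principle:
Δp_min = ℏ/(2Δx) = (1.055e-34 J·s)/(2 × 2.220e-10 m) = 2.375e-25 kg·m/s

(b) The velocity uncertainty:
Δv = Δp/m = (2.375e-25 kg·m/s)/(9.109e-31 kg) = 2.607e+05 m/s = 260.738 km/s

(c) The de Broglie wavelength for this momentum:
λ = h/p = (6.626e-34 J·s)/(2.375e-25 kg·m/s) = 2.790e-09 m = 2.790 nm

Note: The de Broglie wavelength is comparable to the localization size, as expected from wave-particle duality.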